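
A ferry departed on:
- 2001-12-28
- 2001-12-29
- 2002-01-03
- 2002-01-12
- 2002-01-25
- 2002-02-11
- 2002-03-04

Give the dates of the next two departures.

Intervals are 1, 5, 9, 13, 17, 21 days — an arithmetic progression with common difference 4.
Next gap: 25 days. 2002-03-04 + 25 days = 2002-03-29.
Next gap: 29 days. 2002-03-29 + 29 days = 2002-04-27.

2002-03-29, 2002-04-27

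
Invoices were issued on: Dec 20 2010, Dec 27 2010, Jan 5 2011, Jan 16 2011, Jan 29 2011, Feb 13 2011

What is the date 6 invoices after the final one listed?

Jun 25 2011

Intervals are 7, 9, 11, 13, 15 days — an arithmetic progression with common difference 2.
Next gap: 17 days. Feb 13 2011 + 17 days = Mar 2 2011.
Next gap: 19 days. Mar 2 2011 + 19 days = Mar 21 2011.
Next gap: 21 days. Mar 21 2011 + 21 days = Apr 11 2011.
Next gap: 23 days. Apr 11 2011 + 23 days = May 4 2011.
Next gap: 25 days. May 4 2011 + 25 days = May 29 2011.
Next gap: 27 days. May 29 2011 + 27 days = Jun 25 2011.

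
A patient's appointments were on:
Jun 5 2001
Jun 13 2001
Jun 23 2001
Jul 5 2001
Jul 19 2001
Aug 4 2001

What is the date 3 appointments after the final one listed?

Oct 3 2001

The spacing grows by 2 each time: 8, 10, 12, 14, 16 days.
Next gap: 18 days. Aug 4 2001 + 18 days = Aug 22 2001.
Next gap: 20 days. Aug 22 2001 + 20 days = Sep 11 2001.
Next gap: 22 days. Sep 11 2001 + 22 days = Oct 3 2001.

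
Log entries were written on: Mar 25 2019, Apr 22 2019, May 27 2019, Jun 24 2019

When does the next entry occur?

These are Mondays at 28- or 35-day spacing (28, 35, 28).
The pattern: 4th Monday of the month.
July 2019 — 4th Monday is Jul 22 2019.

Jul 22 2019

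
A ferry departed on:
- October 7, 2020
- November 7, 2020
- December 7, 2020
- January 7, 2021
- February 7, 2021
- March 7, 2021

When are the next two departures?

The day-of-month is always 7 (31, 30, 31, 31, 28 days between events).
So this recurs on the 7th of each month.
Next: April 2021 → April 7, 2021.
Next: May 2021 → May 7, 2021.

April 7, 2021; May 7, 2021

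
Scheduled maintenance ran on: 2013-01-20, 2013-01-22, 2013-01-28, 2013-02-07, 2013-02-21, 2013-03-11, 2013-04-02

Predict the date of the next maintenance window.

2013-04-28

Gaps: 2, 6, 10, 14, 18, 22 days — each gap is 4 larger than the previous one.
Next gap: 26 days. 2013-04-02 + 26 days = 2013-04-28.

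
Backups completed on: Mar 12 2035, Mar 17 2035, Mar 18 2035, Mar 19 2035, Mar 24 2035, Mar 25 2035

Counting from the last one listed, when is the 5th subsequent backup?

The gap pattern 5, 1, 1, 5, 1 repeats every 3 events.
These are the Mondays, Saturdays and Sundays of each week.
The following Monday is Mar 26 2035.
Next Saturday: Mar 31 2035.
The following Sunday is Apr 1 2035.
Next Monday: Apr 2 2035.
The following Saturday is Apr 7 2035.

Apr 7 2035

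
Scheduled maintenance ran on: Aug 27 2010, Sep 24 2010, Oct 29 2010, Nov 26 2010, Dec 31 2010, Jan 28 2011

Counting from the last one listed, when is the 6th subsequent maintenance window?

Jul 29 2011

These are Fridays with 28, 35, 28, 35, 28-day gaps.
Each is the final Friday of its month — Oct 29 2010 is past the 28th, so '4th Friday' doesn't fit.
Last Friday of February 2011: Feb 25 2011.
March 2011 ends with Friday Mar 25 2011.
April 2011 ends with Friday Apr 29 2011.
Last Friday of May 2011: May 27 2011.
Last Friday of June 2011: Jun 24 2011.
Last Friday of July 2011: Jul 29 2011.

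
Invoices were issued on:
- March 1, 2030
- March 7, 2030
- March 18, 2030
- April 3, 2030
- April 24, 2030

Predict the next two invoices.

Intervals are 6, 11, 16, 21 days — an arithmetic progression with common difference 5.
Next gap: 26 days. April 24, 2030 + 26 days = May 20, 2030.
Next gap: 31 days. May 20, 2030 + 31 days = June 20, 2030.

May 20, 2030; June 20, 2030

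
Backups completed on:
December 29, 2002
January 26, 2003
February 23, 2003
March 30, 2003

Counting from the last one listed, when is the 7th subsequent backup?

Every date is a Sunday; gaps 28, 28, 35 days.
Each is the last Sunday of its month (at least one falls on the 29th or later, ruling out '4th Sunday').
Last Sunday of April 2003: April 27, 2003.
Last Sunday of May 2003: May 25, 2003.
Last Sunday of June 2003: June 29, 2003.
Last Sunday of July 2003: July 27, 2003.
Last Sunday of August 2003: August 31, 2003.
Last Sunday of September 2003: September 28, 2003.
October 2003 ends with Sunday October 26, 2003.

October 26, 2003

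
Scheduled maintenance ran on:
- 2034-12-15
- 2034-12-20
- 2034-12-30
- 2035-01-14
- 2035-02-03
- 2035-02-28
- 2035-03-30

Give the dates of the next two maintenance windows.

The spacing grows by 5 each time: 5, 10, 15, 20, 25, 30 days.
Next gap: 35 days. 2035-03-30 + 35 days = 2035-05-04.
Next gap: 40 days. 2035-05-04 + 40 days = 2035-06-13.

2035-05-04, 2035-06-13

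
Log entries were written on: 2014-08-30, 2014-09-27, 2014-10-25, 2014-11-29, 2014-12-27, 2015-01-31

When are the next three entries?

These are Saturdays with 28, 28, 35, 28, 35-day gaps.
Each is the final Saturday of its month — 2014-08-30 is past the 28th, so '4th Saturday' doesn't fit.
Last Saturday of February 2015: 2015-02-28.
March 2015 ends with Saturday 2015-03-28.
April 2015 ends with Saturday 2015-04-25.

2015-02-28, 2015-03-28, 2015-04-25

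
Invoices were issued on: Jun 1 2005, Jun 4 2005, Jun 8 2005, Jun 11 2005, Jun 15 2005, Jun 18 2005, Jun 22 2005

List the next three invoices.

Every event lands on a Wednesday or Saturday (gaps cycle 3, 4, 3, 4, 3, 4).
So the schedule is: every Wednesday and Saturday.
The following Saturday is Jun 25 2005.
Next Wednesday: Jun 29 2005.
The following Saturday is Jul 2 2005.

Jun 25 2005, Jun 29 2005, Jul 2 2005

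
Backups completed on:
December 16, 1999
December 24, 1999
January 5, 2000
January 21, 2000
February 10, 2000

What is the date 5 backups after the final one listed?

July 19, 2000

Gaps: 8, 12, 16, 20 days — each gap is 4 larger than the previous one.
Next gap: 24 days. February 10, 2000 + 24 days = March 5, 2000.
Next gap: 28 days. March 5, 2000 + 28 days = April 2, 2000.
Next gap: 32 days. April 2, 2000 + 32 days = May 4, 2000.
Next gap: 36 days. May 4, 2000 + 36 days = June 9, 2000.
Next gap: 40 days. June 9, 2000 + 40 days = July 19, 2000.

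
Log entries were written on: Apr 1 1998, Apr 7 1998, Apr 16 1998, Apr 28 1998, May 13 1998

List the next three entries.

May 31 1998, Jun 21 1998, Jul 15 1998

The spacing grows by 3 each time: 6, 9, 12, 15 days.
Next gap: 18 days. May 13 1998 + 18 days = May 31 1998.
Next gap: 21 days. May 31 1998 + 21 days = Jun 21 1998.
Next gap: 24 days. Jun 21 1998 + 24 days = Jul 15 1998.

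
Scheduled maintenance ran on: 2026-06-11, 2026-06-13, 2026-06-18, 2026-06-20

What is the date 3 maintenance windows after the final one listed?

The gap pattern 2, 5, 2 repeats every 2 events.
These are the Thursdays and Saturdays of each week.
Next Thursday: 2026-06-25.
The following Saturday is 2026-06-27.
Next Thursday: 2026-07-02.

2026-07-02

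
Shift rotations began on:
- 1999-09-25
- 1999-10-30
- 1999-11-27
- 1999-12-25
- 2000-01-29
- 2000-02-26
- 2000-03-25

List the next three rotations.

These are Saturdays with 35, 28, 28, 35, 28, 28-day gaps.
Each is the final Saturday of its month — 1999-10-30 is past the 28th, so '4th Saturday' doesn't fit.
Last Saturday of April 2000: 2000-04-29.
May 2000 ends with Saturday 2000-05-27.
June 2000 ends with Saturday 2000-06-24.

2000-04-29, 2000-05-27, 2000-06-24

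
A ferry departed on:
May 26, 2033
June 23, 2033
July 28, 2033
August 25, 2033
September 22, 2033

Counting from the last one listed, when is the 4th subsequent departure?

January 26, 2034

All dates are Thursdays, 28, 35, 28, 28 days apart.
Specifically, the 4th Thursday of each month.
4th Thursday of October 2033: October 27, 2033.
November 2033 — 4th Thursday is November 24, 2033.
December 2033 — 4th Thursday is December 22, 2033.
January 2034 — 4th Thursday is January 26, 2034.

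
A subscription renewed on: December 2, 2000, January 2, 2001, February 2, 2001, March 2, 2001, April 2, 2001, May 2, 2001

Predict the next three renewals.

June 2, 2001; July 2, 2001; August 2, 2001

Gaps: 31, 31, 28, 31, 30 days — not constant. Every event is on the 2nd of the month.
Pattern: the 2nd of each month.
June 2001: June 2, 2001.
Next: July 2001 → July 2, 2001.
Next: August 2001 → August 2, 2001.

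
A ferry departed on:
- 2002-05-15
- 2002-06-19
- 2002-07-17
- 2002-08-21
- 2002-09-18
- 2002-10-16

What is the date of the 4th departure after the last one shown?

2003-02-19

Gaps: 35, 28, 35, 28, 28 days — a mix of 28 and 35. Every date is a Wednesday.
Each is the 3rd Wednesday of its month.
November 2002 — 3rd Wednesday is 2002-11-20.
3rd Wednesday of December 2002: 2002-12-18.
January 2003 — 3rd Wednesday is 2003-01-15.
3rd Wednesday of February 2003: 2003-02-19.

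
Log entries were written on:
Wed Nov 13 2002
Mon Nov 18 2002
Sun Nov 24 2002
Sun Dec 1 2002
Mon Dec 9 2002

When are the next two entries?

The spacing grows by 1 each time: 5, 6, 7, 8 days.
Next gap: 9 days. Mon Dec 9 2002 + 9 days = Wed Dec 18 2002.
Next gap: 10 days. Wed Dec 18 2002 + 10 days = Sat Dec 28 2002.

Wed Dec 18 2002, Sat Dec 28 2002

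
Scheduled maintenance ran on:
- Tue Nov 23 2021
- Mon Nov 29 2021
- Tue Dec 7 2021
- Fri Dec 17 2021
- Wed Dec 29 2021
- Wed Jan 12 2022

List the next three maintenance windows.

Gaps: 6, 8, 10, 12, 14 days — each gap is 2 larger than the previous one.
Next gap: 16 days. Wed Jan 12 2022 + 16 days = Fri Jan 28 2022.
Next gap: 18 days. Fri Jan 28 2022 + 18 days = Tue Feb 15 2022.
Next gap: 20 days. Tue Feb 15 2022 + 20 days = Mon Mar 7 2022.

Fri Jan 28 2022, Tue Feb 15 2022, Mon Mar 7 2022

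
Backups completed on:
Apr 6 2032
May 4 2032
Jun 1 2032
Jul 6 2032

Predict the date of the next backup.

Aug 3 2032

These are Tuesdays at 28- or 35-day spacing (28, 28, 35).
The pattern: 1st Tuesday of the month.
1st Tuesday of August 2032: Aug 3 2032.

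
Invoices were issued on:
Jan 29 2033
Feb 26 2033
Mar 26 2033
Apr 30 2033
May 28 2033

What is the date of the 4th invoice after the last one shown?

Sep 24 2033

Every date is a Saturday; gaps 28, 28, 35, 28 days.
Each is the last Saturday of its month (at least one falls on the 29th or later, ruling out '4th Saturday').
June 2033 ends with Saturday Jun 25 2033.
Last Saturday of July 2033: Jul 30 2033.
Last Saturday of August 2033: Aug 27 2033.
September 2033 ends with Saturday Sep 24 2033.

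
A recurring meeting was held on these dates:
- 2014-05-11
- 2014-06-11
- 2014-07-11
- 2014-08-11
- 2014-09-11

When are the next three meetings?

2014-10-11, 2014-11-11, 2014-12-11

Gaps: 31, 30, 31, 31 days — not constant. Every event is on the 11th of the month.
Pattern: the 11th of each month.
Next: October 2014 → 2014-10-11.
November 2014: 2014-11-11.
December 2014: 2014-12-11.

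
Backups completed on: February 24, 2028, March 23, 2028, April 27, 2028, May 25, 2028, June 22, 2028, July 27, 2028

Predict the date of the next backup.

August 24, 2028

These are Thursdays at 28- or 35-day spacing (28, 35, 28, 28, 35).
The pattern: 4th Thursday of the month.
4th Thursday of August 2028: August 24, 2028.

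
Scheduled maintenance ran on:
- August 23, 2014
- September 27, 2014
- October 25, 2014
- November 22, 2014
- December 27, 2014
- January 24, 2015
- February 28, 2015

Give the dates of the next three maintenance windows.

Gaps: 35, 28, 28, 35, 28, 35 days — a mix of 28 and 35. Every date is a Saturday.
Each is the 4th Saturday of its month.
March 2015 — 4th Saturday is March 28, 2015.
April 2015 — 4th Saturday is April 25, 2015.
May 2015 — 4th Saturday is May 23, 2015.

March 28, 2015; April 25, 2015; May 23, 2015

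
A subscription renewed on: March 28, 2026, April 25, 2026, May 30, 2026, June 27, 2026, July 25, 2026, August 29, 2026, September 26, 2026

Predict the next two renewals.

October 31, 2026; November 28, 2026

All Saturdays; the gaps (28, 35, 28, 28, 35, 28) vary with month length.
This is the last Saturday of each month.
Last Saturday of October 2026: October 31, 2026.
Last Saturday of November 2026: November 28, 2026.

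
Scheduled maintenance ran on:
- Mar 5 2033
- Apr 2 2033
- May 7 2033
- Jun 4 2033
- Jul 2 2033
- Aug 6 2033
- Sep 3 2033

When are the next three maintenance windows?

Oct 1 2033, Nov 5 2033, Dec 3 2033

Gaps: 28, 35, 28, 28, 35, 28 days — a mix of 28 and 35. Every date is a Saturday.
Each is the 1st Saturday of its month.
1st Saturday of October 2033: Oct 1 2033.
November 2033 — 1st Saturday is Nov 5 2033.
1st Saturday of December 2033: Dec 3 2033.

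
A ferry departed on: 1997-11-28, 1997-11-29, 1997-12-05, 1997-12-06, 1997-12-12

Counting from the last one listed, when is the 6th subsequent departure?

The gap pattern 1, 6, 1, 6 repeats every 2 events.
These are the Fridays and Saturdays of each week.
The following Saturday is 1997-12-13.
Next Friday: 1997-12-19.
The following Saturday is 1997-12-20.
Next Friday: 1997-12-26.
The following Saturday is 1997-12-27.
The following Friday is 1998-01-02.

1998-01-02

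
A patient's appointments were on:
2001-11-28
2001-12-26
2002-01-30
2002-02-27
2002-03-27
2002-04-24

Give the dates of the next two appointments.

2002-05-29, 2002-06-26

Every date is a Wednesday; gaps 28, 35, 28, 28, 28 days.
Each is the last Wednesday of its month (at least one falls on the 29th or later, ruling out '4th Wednesday').
May 2002 ends with Wednesday 2002-05-29.
Last Wednesday of June 2002: 2002-06-26.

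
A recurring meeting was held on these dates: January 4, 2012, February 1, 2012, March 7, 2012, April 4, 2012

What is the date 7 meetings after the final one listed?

November 7, 2012

Gaps: 28, 35, 28 days — a mix of 28 and 35. Every date is a Wednesday.
Each is the 1st Wednesday of its month.
May 2012 — 1st Wednesday is May 2, 2012.
1st Wednesday of June 2012: June 6, 2012.
July 2012 — 1st Wednesday is July 4, 2012.
August 2012 — 1st Wednesday is August 1, 2012.
September 2012 — 1st Wednesday is September 5, 2012.
1st Wednesday of October 2012: October 3, 2012.
1st Wednesday of November 2012: November 7, 2012.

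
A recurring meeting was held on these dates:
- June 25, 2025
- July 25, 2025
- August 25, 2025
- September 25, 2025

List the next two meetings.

The day-of-month is always 25 (30, 31, 31 days between events).
So this recurs on the 25th of each month.
Next: October 2025 → October 25, 2025.
November 2025: November 25, 2025.

October 25, 2025; November 25, 2025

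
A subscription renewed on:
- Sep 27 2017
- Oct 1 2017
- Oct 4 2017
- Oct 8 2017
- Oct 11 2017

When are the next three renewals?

Oct 15 2017, Oct 18 2017, Oct 22 2017

The gap pattern 4, 3, 4, 3 repeats every 2 events.
These are the Wednesdays and Sundays of each week.
Next Sunday: Oct 15 2017.
Next Wednesday: Oct 18 2017.
Next Sunday: Oct 22 2017.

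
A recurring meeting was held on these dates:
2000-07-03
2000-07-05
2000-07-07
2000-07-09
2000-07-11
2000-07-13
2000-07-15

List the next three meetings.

Every event comes 2 days after the last (2, 2, 2, 2, 2, 2).
2000-07-15 + 2 days = 2000-07-17.
2000-07-17 + 2 days = 2000-07-19.
2000-07-19 + 2 days = 2000-07-21.

2000-07-17, 2000-07-19, 2000-07-21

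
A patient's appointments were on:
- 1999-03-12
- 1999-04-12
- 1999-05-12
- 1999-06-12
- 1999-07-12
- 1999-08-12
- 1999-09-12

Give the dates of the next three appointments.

Each date is the 12th; the gaps (31, 30, 31, 30, 31, 31) track the month lengths.
The rule is the 12th of each month.
October 1999: 1999-10-12.
Next: November 1999 → 1999-11-12.
Next: December 1999 → 1999-12-12.

1999-10-12, 1999-11-12, 1999-12-12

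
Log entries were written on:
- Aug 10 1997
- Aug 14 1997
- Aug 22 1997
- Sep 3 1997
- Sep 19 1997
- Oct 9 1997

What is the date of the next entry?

Nov 2 1997

Gaps: 4, 8, 12, 16, 20 days — each gap is 4 larger than the previous one.
Next gap: 24 days. Oct 9 1997 + 24 days = Nov 2 1997.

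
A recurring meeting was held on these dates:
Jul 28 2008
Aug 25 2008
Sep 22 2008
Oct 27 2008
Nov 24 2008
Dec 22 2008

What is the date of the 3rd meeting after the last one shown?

These are Mondays at 28- or 35-day spacing (28, 28, 35, 28, 28).
The pattern: 4th Monday of the month.
4th Monday of January 2009: Jan 26 2009.
February 2009 — 4th Monday is Feb 23 2009.
4th Monday of March 2009: Mar 23 2009.

Mar 23 2009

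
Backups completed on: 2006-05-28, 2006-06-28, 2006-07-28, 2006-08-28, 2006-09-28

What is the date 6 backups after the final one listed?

Gaps: 31, 30, 31, 31 days — not constant. Every event is on the 28th of the month.
Pattern: the 28th of each month.
October 2006: 2006-10-28.
November 2006: 2006-11-28.
Next: December 2006 → 2006-12-28.
January 2007: 2007-01-28.
Next: February 2007 → 2007-02-28.
March 2007: 2007-03-28.

2007-03-28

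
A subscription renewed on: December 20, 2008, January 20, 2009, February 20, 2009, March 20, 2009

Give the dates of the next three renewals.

The day-of-month is always 20 (31, 31, 28 days between events).
So this recurs on the 20th of each month.
April 2009: April 20, 2009.
Next: May 2009 → May 20, 2009.
June 2009: June 20, 2009.

April 20, 2009; May 20, 2009; June 20, 2009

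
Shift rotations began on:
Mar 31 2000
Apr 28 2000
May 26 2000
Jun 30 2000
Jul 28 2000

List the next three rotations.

Aug 25 2000, Sep 29 2000, Oct 27 2000

All Fridays; the gaps (28, 28, 35, 28) vary with month length.
This is the last Friday of each month.
August 2000 ends with Friday Aug 25 2000.
September 2000 ends with Friday Sep 29 2000.
Last Friday of October 2000: Oct 27 2000.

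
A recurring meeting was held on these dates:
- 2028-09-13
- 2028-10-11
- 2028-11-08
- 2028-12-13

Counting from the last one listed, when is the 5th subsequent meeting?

These are Wednesdays at 28- or 35-day spacing (28, 28, 35).
The pattern: 2nd Wednesday of the month.
2nd Wednesday of January 2029: 2029-01-10.
February 2029 — 2nd Wednesday is 2029-02-14.
2nd Wednesday of March 2029: 2029-03-14.
April 2029 — 2nd Wednesday is 2029-04-11.
2nd Wednesday of May 2029: 2029-05-09.

2029-05-09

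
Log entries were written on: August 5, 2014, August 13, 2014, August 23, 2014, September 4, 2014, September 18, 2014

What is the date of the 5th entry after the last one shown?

December 27, 2014

The spacing grows by 2 each time: 8, 10, 12, 14 days.
Next gap: 16 days. September 18, 2014 + 16 days = October 4, 2014.
Next gap: 18 days. October 4, 2014 + 18 days = October 22, 2014.
Next gap: 20 days. October 22, 2014 + 20 days = November 11, 2014.
Next gap: 22 days. November 11, 2014 + 22 days = December 3, 2014.
Next gap: 24 days. December 3, 2014 + 24 days = December 27, 2014.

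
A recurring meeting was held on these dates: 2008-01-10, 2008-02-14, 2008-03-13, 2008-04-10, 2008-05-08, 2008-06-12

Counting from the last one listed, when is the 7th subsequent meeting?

2009-01-08

These are Thursdays at 28- or 35-day spacing (35, 28, 28, 28, 35).
The pattern: 2nd Thursday of the month.
2nd Thursday of July 2008: 2008-07-10.
2nd Thursday of August 2008: 2008-08-14.
September 2008 — 2nd Thursday is 2008-09-11.
October 2008 — 2nd Thursday is 2008-10-09.
2nd Thursday of November 2008: 2008-11-13.
2nd Thursday of December 2008: 2008-12-11.
January 2009 — 2nd Thursday is 2009-01-08.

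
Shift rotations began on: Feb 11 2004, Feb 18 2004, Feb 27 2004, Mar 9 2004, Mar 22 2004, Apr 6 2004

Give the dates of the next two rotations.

Intervals are 7, 9, 11, 13, 15 days — an arithmetic progression with common difference 2.
Next gap: 17 days. Apr 6 2004 + 17 days = Apr 23 2004.
Next gap: 19 days. Apr 23 2004 + 19 days = May 12 2004.

Apr 23 2004, May 12 2004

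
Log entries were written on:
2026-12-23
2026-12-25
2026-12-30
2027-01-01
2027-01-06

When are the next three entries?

2027-01-08, 2027-01-13, 2027-01-15

Gaps: 2, 5, 2, 5 days — not constant, but cyclic with period 2.
The events fall on every Wednesday and Friday.
Next Friday: 2027-01-08.
The following Wednesday is 2027-01-13.
Next Friday: 2027-01-15.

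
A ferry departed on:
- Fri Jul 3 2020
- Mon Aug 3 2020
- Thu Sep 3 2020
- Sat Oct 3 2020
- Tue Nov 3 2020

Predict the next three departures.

The day-of-month is always 3 (31, 31, 30, 31 days between events).
So this recurs on the 3rd of each month.
December 2020: Thu Dec 3 2020.
January 2021: Sun Jan 3 2021.
Next: February 2021 → Wed Feb 3 2021.

Thu Dec 3 2020, Sun Jan 3 2021, Wed Feb 3 2021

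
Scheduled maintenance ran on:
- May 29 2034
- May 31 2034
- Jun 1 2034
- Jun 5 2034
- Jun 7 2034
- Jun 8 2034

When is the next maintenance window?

Jun 12 2034

Every event lands on a Monday or Wednesday or Thursday (gaps cycle 2, 1, 4, 2, 1).
So the schedule is: every Monday, Wednesday and Thursday.
The following Monday is Jun 12 2034.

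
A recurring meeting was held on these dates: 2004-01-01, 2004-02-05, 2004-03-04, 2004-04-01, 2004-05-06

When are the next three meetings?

All dates are Thursdays, 35, 28, 28, 35 days apart.
Specifically, the 1st Thursday of each month.
1st Thursday of June 2004: 2004-06-03.
1st Thursday of July 2004: 2004-07-01.
1st Thursday of August 2004: 2004-08-05.

2004-06-03, 2004-07-01, 2004-08-05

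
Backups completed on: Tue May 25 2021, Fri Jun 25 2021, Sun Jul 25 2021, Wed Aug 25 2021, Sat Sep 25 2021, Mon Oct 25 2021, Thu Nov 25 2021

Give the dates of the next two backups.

Sat Dec 25 2021, Tue Jan 25 2022

The day-of-month is always 25 (31, 30, 31, 31, 30, 31 days between events).
So this recurs on the 25th of each month.
Next: December 2021 → Sat Dec 25 2021.
Next: January 2022 → Tue Jan 25 2022.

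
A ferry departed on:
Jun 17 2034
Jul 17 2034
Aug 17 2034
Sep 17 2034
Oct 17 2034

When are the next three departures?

The day-of-month is always 17 (30, 31, 31, 30 days between events).
So this recurs on the 17th of each month.
Next: November 2034 → Nov 17 2034.
Next: December 2034 → Dec 17 2034.
Next: January 2035 → Jan 17 2035.

Nov 17 2034, Dec 17 2034, Jan 17 2035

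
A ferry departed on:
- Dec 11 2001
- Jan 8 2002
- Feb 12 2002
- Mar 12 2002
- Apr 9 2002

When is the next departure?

May 14 2002

All dates are Tuesdays, 28, 35, 28, 28 days apart.
Specifically, the 2nd Tuesday of each month.
2nd Tuesday of May 2002: May 14 2002.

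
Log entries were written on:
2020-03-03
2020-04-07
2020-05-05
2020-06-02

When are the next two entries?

Gaps: 35, 28, 28 days — a mix of 28 and 35. Every date is a Tuesday.
Each is the 1st Tuesday of its month.
July 2020 — 1st Tuesday is 2020-07-07.
August 2020 — 1st Tuesday is 2020-08-04.

2020-07-07, 2020-08-04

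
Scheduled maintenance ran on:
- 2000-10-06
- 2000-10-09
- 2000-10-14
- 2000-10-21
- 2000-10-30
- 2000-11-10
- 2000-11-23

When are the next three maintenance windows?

2000-12-08, 2000-12-25, 2001-01-13

Gaps: 3, 5, 7, 9, 11, 13 days — each gap is 2 larger than the previous one.
Next gap: 15 days. 2000-11-23 + 15 days = 2000-12-08.
Next gap: 17 days. 2000-12-08 + 17 days = 2000-12-25.
Next gap: 19 days. 2000-12-25 + 19 days = 2001-01-13.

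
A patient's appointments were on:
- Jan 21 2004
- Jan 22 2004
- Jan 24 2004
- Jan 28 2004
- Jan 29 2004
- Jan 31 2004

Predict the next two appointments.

Feb 4 2004, Feb 5 2004

Every event lands on a Wednesday or Thursday or Saturday (gaps cycle 1, 2, 4, 1, 2).
So the schedule is: every Wednesday, Thursday and Saturday.
Next Wednesday: Feb 4 2004.
Next Thursday: Feb 5 2004.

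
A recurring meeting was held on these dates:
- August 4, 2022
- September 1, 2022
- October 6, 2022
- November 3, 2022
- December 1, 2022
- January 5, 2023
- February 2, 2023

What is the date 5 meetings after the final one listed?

All dates are Thursdays, 28, 35, 28, 28, 35, 28 days apart.
Specifically, the 1st Thursday of each month.
March 2023 — 1st Thursday is March 2, 2023.
April 2023 — 1st Thursday is April 6, 2023.
May 2023 — 1st Thursday is May 4, 2023.
1st Thursday of June 2023: June 1, 2023.
July 2023 — 1st Thursday is July 6, 2023.

July 6, 2023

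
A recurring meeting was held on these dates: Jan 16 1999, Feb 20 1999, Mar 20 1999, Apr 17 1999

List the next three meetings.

Gaps: 35, 28, 28 days — a mix of 28 and 35. Every date is a Saturday.
Each is the 3rd Saturday of its month.
3rd Saturday of May 1999: May 15 1999.
June 1999 — 3rd Saturday is Jun 19 1999.
3rd Saturday of July 1999: Jul 17 1999.

May 15 1999, Jun 19 1999, Jul 17 1999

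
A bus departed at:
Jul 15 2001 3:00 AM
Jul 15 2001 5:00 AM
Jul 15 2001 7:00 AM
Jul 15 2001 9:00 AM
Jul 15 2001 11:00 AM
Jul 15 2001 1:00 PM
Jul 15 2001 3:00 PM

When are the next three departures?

Jul 15 2001 5:00 PM, Jul 15 2001 7:00 PM, Jul 15 2001 9:00 PM

The interval is a steady 2 hours (2, 2, 2, 2, 2, 2).
Jul 15 2001 3:00 PM + 2 h = Jul 15 2001 5:00 PM.
Jul 15 2001 5:00 PM + 2 h = Jul 15 2001 7:00 PM.
Jul 15 2001 7:00 PM + 2 h = Jul 15 2001 9:00 PM.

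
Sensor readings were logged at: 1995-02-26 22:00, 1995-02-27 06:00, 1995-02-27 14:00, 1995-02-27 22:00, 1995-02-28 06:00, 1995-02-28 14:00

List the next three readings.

Spacing: 8, 8, 8, 8, 8 h — constant 8 h.
1995-02-28 14:00 + 8 h = 1995-02-28 22:00.
1995-02-28 22:00 + 8 h = 1995-03-01 06:00.
1995-03-01 06:00 + 8 h = 1995-03-01 14:00.

1995-02-28 22:00, 1995-03-01 06:00, 1995-03-01 14:00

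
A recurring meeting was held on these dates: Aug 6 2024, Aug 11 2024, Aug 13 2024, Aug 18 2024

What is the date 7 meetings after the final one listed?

Gaps: 5, 2, 5 days — not constant, but cyclic with period 2.
The events fall on every Tuesday and Sunday.
Next Tuesday: Aug 20 2024.
The following Sunday is Aug 25 2024.
The following Tuesday is Aug 27 2024.
The following Sunday is Sep 1 2024.
Next Tuesday: Sep 3 2024.
Next Sunday: Sep 8 2024.
Next Tuesday: Sep 10 2024.

Sep 10 2024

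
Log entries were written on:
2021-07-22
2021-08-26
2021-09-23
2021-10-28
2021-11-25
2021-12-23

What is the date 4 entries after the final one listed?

2022-04-28

All dates are Thursdays, 35, 28, 35, 28, 28 days apart.
Specifically, the 4th Thursday of each month.
4th Thursday of January 2022: 2022-01-27.
February 2022 — 4th Thursday is 2022-02-24.
March 2022 — 4th Thursday is 2022-03-24.
4th Thursday of April 2022: 2022-04-28.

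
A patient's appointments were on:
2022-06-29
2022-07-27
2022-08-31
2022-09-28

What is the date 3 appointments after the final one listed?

2022-12-28

All Wednesdays; the gaps (28, 35, 28) vary with month length.
This is the last Wednesday of each month.
Last Wednesday of October 2022: 2022-10-26.
November 2022 ends with Wednesday 2022-11-30.
December 2022 ends with Wednesday 2022-12-28.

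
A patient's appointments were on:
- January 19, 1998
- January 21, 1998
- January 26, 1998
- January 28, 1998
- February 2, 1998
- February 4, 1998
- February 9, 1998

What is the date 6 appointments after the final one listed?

Every event lands on a Monday or Wednesday (gaps cycle 2, 5, 2, 5, 2, 5).
So the schedule is: every Monday and Wednesday.
Next Wednesday: February 11, 1998.
Next Monday: February 16, 1998.
Next Wednesday: February 18, 1998.
Next Monday: February 23, 1998.
Next Wednesday: February 25, 1998.
Next Monday: March 2, 1998.

March 2, 1998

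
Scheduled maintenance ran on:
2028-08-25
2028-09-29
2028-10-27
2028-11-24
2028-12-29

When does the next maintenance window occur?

2029-01-26

Every date is a Friday; gaps 35, 28, 28, 35 days.
Each is the last Friday of its month (at least one falls on the 29th or later, ruling out '4th Friday').
January 2029 ends with Friday 2029-01-26.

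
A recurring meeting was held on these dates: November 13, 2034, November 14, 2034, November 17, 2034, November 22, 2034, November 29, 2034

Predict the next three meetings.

Intervals are 1, 3, 5, 7 days — an arithmetic progression with common difference 2.
Next gap: 9 days. November 29, 2034 + 9 days = December 8, 2034.
Next gap: 11 days. December 8, 2034 + 11 days = December 19, 2034.
Next gap: 13 days. December 19, 2034 + 13 days = January 1, 2035.

December 8, 2034; December 19, 2034; January 1, 2035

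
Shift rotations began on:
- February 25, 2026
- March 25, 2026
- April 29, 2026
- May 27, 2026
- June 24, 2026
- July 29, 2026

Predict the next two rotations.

August 26, 2026; September 30, 2026

Every date is a Wednesday; gaps 28, 35, 28, 28, 35 days.
Each is the last Wednesday of its month (at least one falls on the 29th or later, ruling out '4th Wednesday').
August 2026 ends with Wednesday August 26, 2026.
Last Wednesday of September 2026: September 30, 2026.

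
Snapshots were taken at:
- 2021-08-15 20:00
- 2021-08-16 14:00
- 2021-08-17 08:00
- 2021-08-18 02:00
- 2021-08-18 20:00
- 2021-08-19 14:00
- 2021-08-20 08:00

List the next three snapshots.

2021-08-21 02:00, 2021-08-21 20:00, 2021-08-22 14:00

The interval is a steady 18 hours (18, 18, 18, 18, 18, 18).
2021-08-20 08:00 + 18 h = 2021-08-21 02:00.
2021-08-21 02:00 + 18 h = 2021-08-21 20:00.
2021-08-21 20:00 + 18 h = 2021-08-22 14:00.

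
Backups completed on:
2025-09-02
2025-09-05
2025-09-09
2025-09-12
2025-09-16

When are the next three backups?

Every event lands on a Tuesday or Friday (gaps cycle 3, 4, 3, 4).
So the schedule is: every Tuesday and Friday.
The following Friday is 2025-09-19.
Next Tuesday: 2025-09-23.
The following Friday is 2025-09-26.

2025-09-19, 2025-09-23, 2025-09-26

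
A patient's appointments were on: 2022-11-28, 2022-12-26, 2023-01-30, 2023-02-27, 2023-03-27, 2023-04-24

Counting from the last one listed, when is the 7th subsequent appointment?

2023-11-27

Every date is a Monday; gaps 28, 35, 28, 28, 28 days.
Each is the last Monday of its month (at least one falls on the 29th or later, ruling out '4th Monday').
Last Monday of May 2023: 2023-05-29.
Last Monday of June 2023: 2023-06-26.
Last Monday of July 2023: 2023-07-31.
August 2023 ends with Monday 2023-08-28.
September 2023 ends with Monday 2023-09-25.
October 2023 ends with Monday 2023-10-30.
Last Monday of November 2023: 2023-11-27.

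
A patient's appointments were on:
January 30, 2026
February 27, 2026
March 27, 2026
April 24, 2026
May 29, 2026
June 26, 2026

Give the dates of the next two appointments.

These are Fridays with 28, 28, 28, 35, 28-day gaps.
Each is the final Friday of its month — January 30, 2026 is past the 28th, so '4th Friday' doesn't fit.
July 2026 ends with Friday July 31, 2026.
Last Friday of August 2026: August 28, 2026.

July 31, 2026; August 28, 2026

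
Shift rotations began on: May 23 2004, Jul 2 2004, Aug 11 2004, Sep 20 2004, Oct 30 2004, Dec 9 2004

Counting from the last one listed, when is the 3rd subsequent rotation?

Gaps between consecutive events: 40, 40, 40, 40, 40 days — a constant 40-day interval.
Dec 9 2004 + 40 days = Jan 18 2005.
Jan 18 2005 + 40 days = Feb 27 2005.
Feb 27 2005 + 40 days = Apr 8 2005.

Apr 8 2005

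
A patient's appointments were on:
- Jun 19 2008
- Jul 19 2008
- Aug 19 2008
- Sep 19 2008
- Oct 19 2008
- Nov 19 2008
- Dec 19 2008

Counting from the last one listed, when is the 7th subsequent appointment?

Gaps: 30, 31, 31, 30, 31, 30 days — not constant. Every event is on the 19th of the month.
Pattern: the 19th of each month.
January 2009: Jan 19 2009.
February 2009: Feb 19 2009.
Next: March 2009 → Mar 19 2009.
Next: April 2009 → Apr 19 2009.
May 2009: May 19 2009.
Next: June 2009 → Jun 19 2009.
Next: July 2009 → Jul 19 2009.

Jul 19 2009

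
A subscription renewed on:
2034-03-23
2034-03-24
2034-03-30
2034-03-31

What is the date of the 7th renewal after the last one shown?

2034-04-27

The gap pattern 1, 6, 1 repeats every 2 events.
These are the Thursdays and Fridays of each week.
The following Thursday is 2034-04-06.
Next Friday: 2034-04-07.
Next Thursday: 2034-04-13.
Next Friday: 2034-04-14.
The following Thursday is 2034-04-20.
The following Friday is 2034-04-21.
The following Thursday is 2034-04-27.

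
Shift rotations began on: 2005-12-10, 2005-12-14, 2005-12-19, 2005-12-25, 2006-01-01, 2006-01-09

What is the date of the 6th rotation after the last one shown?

The spacing grows by 1 each time: 4, 5, 6, 7, 8 days.
Next gap: 9 days. 2006-01-09 + 9 days = 2006-01-18.
Next gap: 10 days. 2006-01-18 + 10 days = 2006-01-28.
Next gap: 11 days. 2006-01-28 + 11 days = 2006-02-08.
Next gap: 12 days. 2006-02-08 + 12 days = 2006-02-20.
Next gap: 13 days. 2006-02-20 + 13 days = 2006-03-05.
Next gap: 14 days. 2006-03-05 + 14 days = 2006-03-19.

2006-03-19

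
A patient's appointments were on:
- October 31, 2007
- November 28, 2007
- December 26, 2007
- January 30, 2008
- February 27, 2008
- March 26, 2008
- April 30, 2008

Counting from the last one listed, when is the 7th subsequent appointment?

November 26, 2008

These are Wednesdays with 28, 28, 35, 28, 28, 35-day gaps.
Each is the final Wednesday of its month — October 31, 2007 is past the 28th, so '4th Wednesday' doesn't fit.
Last Wednesday of May 2008: May 28, 2008.
Last Wednesday of June 2008: June 25, 2008.
July 2008 ends with Wednesday July 30, 2008.
Last Wednesday of August 2008: August 27, 2008.
Last Wednesday of September 2008: September 24, 2008.
October 2008 ends with Wednesday October 29, 2008.
Last Wednesday of November 2008: November 26, 2008.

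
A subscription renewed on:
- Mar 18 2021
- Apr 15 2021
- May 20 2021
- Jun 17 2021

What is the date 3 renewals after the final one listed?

Sep 16 2021

These are Thursdays at 28- or 35-day spacing (28, 35, 28).
The pattern: 3rd Thursday of the month.
July 2021 — 3rd Thursday is Jul 15 2021.
3rd Thursday of August 2021: Aug 19 2021.
September 2021 — 3rd Thursday is Sep 16 2021.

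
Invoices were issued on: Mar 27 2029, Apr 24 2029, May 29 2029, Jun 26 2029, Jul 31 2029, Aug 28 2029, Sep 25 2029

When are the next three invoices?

Oct 30 2029, Nov 27 2029, Dec 25 2029

All Tuesdays; the gaps (28, 35, 28, 35, 28, 28) vary with month length.
This is the last Tuesday of each month.
October 2029 ends with Tuesday Oct 30 2029.
Last Tuesday of November 2029: Nov 27 2029.
December 2029 ends with Tuesday Dec 25 2029.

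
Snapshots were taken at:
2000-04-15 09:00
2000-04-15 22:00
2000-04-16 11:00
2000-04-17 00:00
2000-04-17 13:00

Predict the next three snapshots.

2000-04-18 02:00, 2000-04-18 15:00, 2000-04-19 04:00

The interval is a steady 13 hours (13, 13, 13, 13).
2000-04-17 13:00 + 13 h = 2000-04-18 02:00.
2000-04-18 02:00 + 13 h = 2000-04-18 15:00.
2000-04-18 15:00 + 13 h = 2000-04-19 04:00.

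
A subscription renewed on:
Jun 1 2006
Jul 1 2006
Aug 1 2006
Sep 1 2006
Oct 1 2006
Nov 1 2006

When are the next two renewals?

The day-of-month is always 1 (30, 31, 31, 30, 31 days between events).
So this recurs on the 1st of each month.
December 2006: Dec 1 2006.
January 2007: Jan 1 2007.

Dec 1 2006, Jan 1 2007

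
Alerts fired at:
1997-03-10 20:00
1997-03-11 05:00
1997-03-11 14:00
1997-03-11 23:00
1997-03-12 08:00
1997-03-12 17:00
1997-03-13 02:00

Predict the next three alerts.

The interval is a steady 9 hours (9, 9, 9, 9, 9, 9).
1997-03-13 02:00 + 9 h = 1997-03-13 11:00.
1997-03-13 11:00 + 9 h = 1997-03-13 20:00.
1997-03-13 20:00 + 9 h = 1997-03-14 05:00.

1997-03-13 11:00, 1997-03-13 20:00, 1997-03-14 05:00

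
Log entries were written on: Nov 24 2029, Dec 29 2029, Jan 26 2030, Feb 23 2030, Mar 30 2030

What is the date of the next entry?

Apr 27 2030

Every date is a Saturday; gaps 35, 28, 28, 35 days.
Each is the last Saturday of its month (at least one falls on the 29th or later, ruling out '4th Saturday').
Last Saturday of April 2030: Apr 27 2030.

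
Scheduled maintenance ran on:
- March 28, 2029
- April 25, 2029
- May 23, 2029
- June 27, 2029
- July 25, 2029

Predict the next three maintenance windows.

All dates are Wednesdays, 28, 28, 35, 28 days apart.
Specifically, the 4th Wednesday of each month.
4th Wednesday of August 2029: August 22, 2029.
4th Wednesday of September 2029: September 26, 2029.
October 2029 — 4th Wednesday is October 24, 2029.

August 22, 2029; September 26, 2029; October 24, 2029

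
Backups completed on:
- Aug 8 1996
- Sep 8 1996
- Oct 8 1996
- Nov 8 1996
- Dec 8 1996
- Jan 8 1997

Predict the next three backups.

Gaps: 31, 30, 31, 30, 31 days — not constant. Every event is on the 8th of the month.
Pattern: the 8th of each month.
Next: February 1997 → Feb 8 1997.
Next: March 1997 → Mar 8 1997.
Next: April 1997 → Apr 8 1997.

Feb 8 1997, Mar 8 1997, Apr 8 1997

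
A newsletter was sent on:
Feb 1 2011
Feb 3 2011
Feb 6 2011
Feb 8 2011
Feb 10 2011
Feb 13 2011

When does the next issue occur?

Feb 15 2011

Every event lands on a Tuesday or Thursday or Sunday (gaps cycle 2, 3, 2, 2, 3).
So the schedule is: every Tuesday, Thursday and Sunday.
Next Tuesday: Feb 15 2011.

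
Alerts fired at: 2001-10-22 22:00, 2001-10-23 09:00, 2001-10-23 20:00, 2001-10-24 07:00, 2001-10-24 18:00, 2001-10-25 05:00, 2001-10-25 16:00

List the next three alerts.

2001-10-26 03:00, 2001-10-26 14:00, 2001-10-27 01:00

The interval is a steady 11 hours (11, 11, 11, 11, 11, 11).
2001-10-25 16:00 + 11 h = 2001-10-26 03:00.
2001-10-26 03:00 + 11 h = 2001-10-26 14:00.
2001-10-26 14:00 + 11 h = 2001-10-27 01:00.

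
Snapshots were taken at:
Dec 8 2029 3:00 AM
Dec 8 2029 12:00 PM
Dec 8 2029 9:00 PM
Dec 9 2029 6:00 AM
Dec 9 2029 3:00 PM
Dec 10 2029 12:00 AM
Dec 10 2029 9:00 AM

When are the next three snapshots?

Dec 10 2029 6:00 PM, Dec 11 2029 3:00 AM, Dec 11 2029 12:00 PM

Gaps: 9, 9, 9, 9, 9, 9 hours — each event is 9 hours after the previous one.
Dec 10 2029 9:00 AM + 9 h = Dec 10 2029 6:00 PM.
Dec 10 2029 6:00 PM + 9 h = Dec 11 2029 3:00 AM.
Dec 11 2029 3:00 AM + 9 h = Dec 11 2029 12:00 PM.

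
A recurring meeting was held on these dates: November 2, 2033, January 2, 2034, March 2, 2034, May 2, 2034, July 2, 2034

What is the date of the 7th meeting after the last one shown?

September 2, 2035

Each date is the 2nd; the gaps (61, 59, 61, 61) track the month lengths.
The rule is the 2nd of every 2 months.
Next: September 2034 → September 2, 2034.
Next: November 2034 → November 2, 2034.
Next: January 2035 → January 2, 2035.
Next: March 2035 → March 2, 2035.
Next: May 2035 → May 2, 2035.
Next: July 2035 → July 2, 2035.
September 2035: September 2, 2035.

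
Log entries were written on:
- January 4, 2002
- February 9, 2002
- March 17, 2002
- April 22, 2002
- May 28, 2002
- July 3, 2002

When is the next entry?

The spacing is 36, 36, 36, 36, 36 days — always 36 days.
July 3, 2002 + 36 days = August 8, 2002.

August 8, 2002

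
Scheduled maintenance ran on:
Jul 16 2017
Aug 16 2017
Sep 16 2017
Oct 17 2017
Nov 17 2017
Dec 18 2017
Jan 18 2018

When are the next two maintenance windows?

Feb 18 2018, Mar 21 2018

The spacing is 31, 31, 31, 31, 31, 31 days — always 31 days.
Jan 18 2018 + 31 days = Feb 18 2018.
Feb 18 2018 + 31 days = Mar 21 2018.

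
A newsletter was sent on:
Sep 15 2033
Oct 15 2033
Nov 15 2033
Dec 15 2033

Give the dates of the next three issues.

Jan 15 2034, Feb 15 2034, Mar 15 2034

Gaps: 30, 31, 30 days — not constant. Every event is on the 15th of the month.
Pattern: the 15th of each month.
January 2034: Jan 15 2034.
Next: February 2034 → Feb 15 2034.
March 2034: Mar 15 2034.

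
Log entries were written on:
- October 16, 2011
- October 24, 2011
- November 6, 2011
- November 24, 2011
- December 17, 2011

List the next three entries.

Intervals are 8, 13, 18, 23 days — an arithmetic progression with common difference 5.
Next gap: 28 days. December 17, 2011 + 28 days = January 14, 2012.
Next gap: 33 days. January 14, 2012 + 33 days = February 16, 2012.
Next gap: 38 days. February 16, 2012 + 38 days = March 25, 2012.

January 14, 2012; February 16, 2012; March 25, 2012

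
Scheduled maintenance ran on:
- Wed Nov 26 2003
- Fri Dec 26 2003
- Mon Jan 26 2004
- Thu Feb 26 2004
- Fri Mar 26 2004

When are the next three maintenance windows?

Mon Apr 26 2004, Wed May 26 2004, Sat Jun 26 2004

The day-of-month is always 26 (30, 31, 31, 29 days between events).
So this recurs on the 26th of each month.
Next: April 2004 → Mon Apr 26 2004.
Next: May 2004 → Wed May 26 2004.
Next: June 2004 → Sat Jun 26 2004.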